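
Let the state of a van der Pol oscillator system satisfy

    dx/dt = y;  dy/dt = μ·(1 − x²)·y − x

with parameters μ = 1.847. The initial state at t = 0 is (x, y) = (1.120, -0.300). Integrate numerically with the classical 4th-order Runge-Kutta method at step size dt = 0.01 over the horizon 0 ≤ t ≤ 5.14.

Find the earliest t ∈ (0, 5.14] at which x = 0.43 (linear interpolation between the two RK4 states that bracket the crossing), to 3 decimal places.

t = 0.873

t=0.000: state=(1.120, -0.300)
step 1 (dt=0.01): k1=(-0.300, -0.979), k2=(-0.305, -0.977), k3=(-0.305, -0.977), k4=(-0.310, -0.975); state += dt/6·(k1+2k2+2k3+k4)
t=0.010: state=(1.117, -0.310)
t=0.020: state=(1.114, -0.320)
t=0.030: state=(1.111, -0.329)
continuing one RK4 step at a time; state shown every 20 steps (Δt=0.2):
t=0.200: state=(1.041, -0.492)
t=0.400: state=(0.922, -0.697)
t=0.600: state=(0.759, -0.954)
t=0.800: state=(0.533, -1.325)
t=0.870: state=(0.435, -1.499)
next step: t=0.880: state=(0.419, -1.526) — x has crossed 0.43
linear interpolation between t=0.870 (0.43452) and t=0.880 (0.41940) → t≈0.873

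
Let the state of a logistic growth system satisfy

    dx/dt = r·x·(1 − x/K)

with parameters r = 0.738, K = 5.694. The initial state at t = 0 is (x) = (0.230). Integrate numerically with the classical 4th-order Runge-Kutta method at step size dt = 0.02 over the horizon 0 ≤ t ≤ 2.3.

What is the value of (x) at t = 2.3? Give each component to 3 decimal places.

(x) = (1.064)

t=0.000: state=(0.230)
step 1 (dt=0.02): k1=(0.163), k2=(0.164), k3=(0.164), k4=(0.165); state += dt/6·(k1+2k2+2k3+k4)
t=0.020: state=(0.233)
t=0.040: state=(0.237)
t=0.060: state=(0.240)
continuing one RK4 step at a time; state shown every 5 steps (Δt=0.1):
t=0.100: state=(0.247)
t=0.200: state=(0.265)
t=0.300: state=(0.284)
t=0.400: state=(0.305)
t=0.500: state=(0.327)
t=0.600: state=(0.350)
t=0.700: state=(0.375)
t=0.800: state=(0.402)
t=0.900: state=(0.430)
t=1.000: state=(0.461)
t=1.100: state=(0.493)
t=1.200: state=(0.527)
t=1.300: state=(0.564)
t=1.400: state=(0.602)
t=1.500: state=(0.643)
t=1.600: state=(0.687)
t=1.700: state=(0.732)
t=1.800: state=(0.781)
t=1.900: state=(0.832)
t=2.000: state=(0.886)
t=2.100: state=(0.942)
t=2.200: state=(1.002)
t=2.300: state=(1.064)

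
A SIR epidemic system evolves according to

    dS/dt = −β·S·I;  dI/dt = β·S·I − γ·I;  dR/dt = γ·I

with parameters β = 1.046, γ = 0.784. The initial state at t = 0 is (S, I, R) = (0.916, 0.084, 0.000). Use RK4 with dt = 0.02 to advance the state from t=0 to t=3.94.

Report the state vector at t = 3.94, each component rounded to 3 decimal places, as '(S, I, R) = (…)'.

(S, I, R) = (0.619, 0.087, 0.294)

t=0.000: state=(0.916, 0.084, 0.000)
step 1 (dt=0.02): k1=(-0.080, 0.015, 0.066), k2=(-0.081, 0.015, 0.066), k3=(-0.081, 0.015, 0.066), k4=(-0.081, 0.015, 0.066); state += dt/6·(k1+2k2+2k3+k4)
t=0.020: state=(0.914, 0.084, 0.001)
t=0.040: state=(0.913, 0.085, 0.003)
t=0.060: state=(0.911, 0.085, 0.004)
continuing one RK4 step at a time; state shown every 10 steps (Δt=0.2):
t=0.200: state=(0.900, 0.087, 0.013)
t=0.400: state=(0.883, 0.089, 0.027)
t=0.600: state=(0.867, 0.092, 0.041)
t=0.800: state=(0.850, 0.094, 0.056)
t=1.000: state=(0.833, 0.096, 0.071)
t=1.200: state=(0.817, 0.097, 0.086)
t=1.400: state=(0.800, 0.099, 0.101)
t=1.600: state=(0.784, 0.099, 0.117)
t=1.800: state=(0.768, 0.100, 0.133)
t=2.000: state=(0.752, 0.100, 0.148)
t=2.200: state=(0.736, 0.100, 0.164)
t=2.400: state=(0.721, 0.100, 0.180)
t=2.600: state=(0.706, 0.099, 0.195)
t=2.800: state=(0.692, 0.098, 0.211)
t=3.000: state=(0.678, 0.096, 0.226)
t=3.200: state=(0.664, 0.095, 0.241)
t=3.400: state=(0.651, 0.093, 0.256)
t=3.600: state=(0.639, 0.091, 0.270)
t=3.800: state=(0.627, 0.089, 0.284)
t=3.940: state=(0.619, 0.087, 0.294)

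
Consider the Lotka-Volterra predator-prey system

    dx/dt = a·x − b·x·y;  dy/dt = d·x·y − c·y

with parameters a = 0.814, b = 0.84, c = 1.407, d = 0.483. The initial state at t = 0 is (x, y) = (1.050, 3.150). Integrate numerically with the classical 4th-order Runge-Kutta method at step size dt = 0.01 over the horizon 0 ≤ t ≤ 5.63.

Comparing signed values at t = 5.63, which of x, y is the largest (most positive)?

t=0.000: state=(1.050, 3.150)
step 1 (dt=0.01): k1=(-1.924, -2.835), k2=(-1.894, -2.836), k3=(-1.894, -2.836), k4=(-1.864, -2.838); state += dt/6·(k1+2k2+2k3+k4)
t=0.010: state=(1.031, 3.122)
t=0.020: state=(1.013, 3.093)
t=0.030: state=(0.995, 3.065)
continuing one RK4 step at a time; state shown every 20 steps (Δt=0.2):
t=0.200: state=(0.763, 2.591)
t=0.400: state=(0.607, 2.088)
t=0.600: state=(0.522, 1.663)
t=0.800: state=(0.478, 1.317)
t=1.000: state=(0.462, 1.040)
t=1.200: state=(0.466, 0.821)
t=1.400: state=(0.485, 0.649)
t=1.600: state=(0.517, 0.514)
t=1.800: state=(0.564, 0.408)
t=2.000: state=(0.624, 0.326)
t=2.200: state=(0.699, 0.263)
t=2.400: state=(0.790, 0.213)
t=2.600: state=(0.901, 0.174)
t=2.800: state=(1.032, 0.144)
t=3.000: state=(1.188, 0.121)
t=3.200: state=(1.372, 0.104)
t=3.400: state=(1.588, 0.090)
t=3.600: state=(1.842, 0.080)
t=3.800: state=(2.140, 0.073)
t=4.000: state=(2.489, 0.069)
t=4.200: state=(2.895, 0.068)
t=4.400: state=(3.369, 0.069)
t=4.600: state=(3.917, 0.074)
t=4.800: state=(4.549, 0.084)
t=5.000: state=(5.271, 0.102)
t=5.200: state=(6.083, 0.133)
t=5.400: state=(6.970, 0.189)
t=5.600: state=(7.885, 0.292)
t=5.630: state=(8.019, 0.314)
compare at T: x=8.019, y=0.314

largest component: x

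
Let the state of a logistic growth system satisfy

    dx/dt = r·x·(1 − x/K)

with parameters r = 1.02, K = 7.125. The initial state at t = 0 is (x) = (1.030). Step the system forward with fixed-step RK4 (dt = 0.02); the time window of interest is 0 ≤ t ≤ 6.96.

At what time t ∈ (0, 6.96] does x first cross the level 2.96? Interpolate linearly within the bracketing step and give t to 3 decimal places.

t=0.000: state=(1.030)
step 1 (dt=0.02): k1=(0.899), k2=(0.905), k3=(0.905), k4=(0.912); state += dt/6·(k1+2k2+2k3+k4)
t=0.020: state=(1.048)
t=0.040: state=(1.066)
t=0.060: state=(1.085)
continuing one RK4 step at a time; state shown every 25 steps (Δt=0.5):
t=0.500: state=(1.565)
t=1.000: state=(2.274)
t=1.400: state=(2.946)
next step: t=1.420: state=(2.981) — x has crossed 2.96
linear interpolation between t=1.400 (2.94551) and t=1.420 (2.98081) → t≈1.408

t = 1.408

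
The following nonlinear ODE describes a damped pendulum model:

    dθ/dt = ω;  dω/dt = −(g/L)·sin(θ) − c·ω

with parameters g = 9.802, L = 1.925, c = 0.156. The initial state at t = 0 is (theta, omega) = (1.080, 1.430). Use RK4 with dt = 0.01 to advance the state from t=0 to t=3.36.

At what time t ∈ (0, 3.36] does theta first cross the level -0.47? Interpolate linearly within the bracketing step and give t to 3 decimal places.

t = 1.280

t=0.000: state=(1.080, 1.430)
step 1 (dt=0.01): k1=(1.430, -4.714), k2=(1.406, -4.727), k3=(1.406, -4.727), k4=(1.383, -4.740); state += dt/6·(k1+2k2+2k3+k4)
t=0.010: state=(1.094, 1.383)
t=0.020: state=(1.108, 1.335)
t=0.030: state=(1.121, 1.287)
continuing one RK4 step at a time; state shown every 20 steps (Δt=0.2):
t=0.200: state=(1.269, 0.456)
t=0.400: state=(1.262, -0.519)
t=0.600: state=(1.066, -1.428)
t=0.800: state=(0.703, -2.163)
t=1.000: state=(0.224, -2.545)
t=1.200: state=(-0.282, -2.435)
t=1.270: state=(-0.447, -2.282)
next step: t=1.280: state=(-0.470, -2.256) — theta has crossed -0.47
linear interpolation between t=1.270 (-0.44748) and t=1.280 (-0.47016) → t≈1.280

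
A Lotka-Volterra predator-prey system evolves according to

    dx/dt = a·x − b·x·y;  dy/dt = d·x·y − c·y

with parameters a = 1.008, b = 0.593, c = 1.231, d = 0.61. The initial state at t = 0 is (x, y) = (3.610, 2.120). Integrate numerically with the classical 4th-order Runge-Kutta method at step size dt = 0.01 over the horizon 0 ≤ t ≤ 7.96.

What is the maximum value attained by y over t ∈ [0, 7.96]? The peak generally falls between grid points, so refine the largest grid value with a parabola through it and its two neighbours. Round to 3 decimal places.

max y = 3.305

t=0.000: state=(3.610, 2.120)
step 1 (dt=0.01): k1=(-0.899, 2.059), k2=(-0.920, 2.063), k3=(-0.920, 2.063), k4=(-0.941, 2.067); state += dt/6·(k1+2k2+2k3+k4)
t=0.010: state=(3.601, 2.141)
t=0.020: state=(3.591, 2.161)
t=0.030: state=(3.581, 2.182)
continuing one RK4 step at a time; state shown every 50 steps (Δt=0.5):
t=0.500: state=(2.744, 3.072)
t=1.000: state=(1.734, 3.258)
t=1.500: state=(1.173, 2.711)
t=2.000: state=(0.965, 2.016)
t=2.500: state=(0.959, 1.455)
t=3.000: state=(1.096, 1.072)
t=3.500: state=(1.370, 0.841)
t=4.000: state=(1.802, 0.734)
t=4.500: state=(2.402, 0.749)
t=5.000: state=(3.113, 0.938)
t=5.500: state=(3.659, 1.439)
t=6.000: state=(3.475, 2.367)
t=6.500: state=(2.480, 3.206)
t=7.000: state=(1.559, 3.171)
t=7.500: state=(1.099, 2.544)
t=7.960: state=(0.953, 1.917)
largest grid value and its neighbours: y(0.830)=3.30497, y(0.840)=3.30513, y(0.850)=3.30490
parabola through these three points peaks at t≈0.839 with y≈3.30513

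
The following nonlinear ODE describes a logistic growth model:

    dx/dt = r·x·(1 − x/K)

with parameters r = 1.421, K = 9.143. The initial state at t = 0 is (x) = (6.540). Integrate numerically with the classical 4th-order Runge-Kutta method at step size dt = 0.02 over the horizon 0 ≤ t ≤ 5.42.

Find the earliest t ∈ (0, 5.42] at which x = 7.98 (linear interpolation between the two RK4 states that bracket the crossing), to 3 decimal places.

t=0.000: state=(6.540)
step 1 (dt=0.02): k1=(2.646), k2=(2.630), k3=(2.630), k4=(2.613); state += dt/6·(k1+2k2+2k3+k4)
t=0.020: state=(6.593)
t=0.040: state=(6.645)
t=0.060: state=(6.696)
continuing one RK4 step at a time; state shown every 10 steps (Δt=0.2):
t=0.200: state=(7.036)
t=0.400: state=(7.461)
t=0.600: state=(7.817)
t=0.700: state=(7.970)
next step: t=0.720: state=(7.999) — x has crossed 7.98
linear interpolation between t=0.700 (7.96985) and t=0.720 (7.99861) → t≈0.707

t = 0.707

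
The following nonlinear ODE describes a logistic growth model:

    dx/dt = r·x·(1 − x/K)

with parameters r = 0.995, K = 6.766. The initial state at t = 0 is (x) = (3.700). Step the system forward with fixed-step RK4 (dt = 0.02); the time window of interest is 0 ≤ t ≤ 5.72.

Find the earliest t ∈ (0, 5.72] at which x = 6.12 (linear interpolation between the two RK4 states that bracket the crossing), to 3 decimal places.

t=0.000: state=(3.700)
step 1 (dt=0.02): k1=(1.668), k2=(1.667), k3=(1.667), k4=(1.665); state += dt/6·(k1+2k2+2k3+k4)
t=0.020: state=(3.733)
t=0.040: state=(3.767)
t=0.060: state=(3.800)
continuing one RK4 step at a time; state shown every 10 steps (Δt=0.2):
t=0.200: state=(4.029)
t=0.400: state=(4.347)
t=0.600: state=(4.647)
t=0.800: state=(4.925)
t=1.000: state=(5.179)
t=1.200: state=(5.408)
t=1.400: state=(5.611)
t=1.600: state=(5.790)
t=1.800: state=(5.944)
t=2.000: state=(6.078)
t=2.060: state=(6.114)
next step: t=2.080: state=(6.125) — x has crossed 6.12
linear interpolation between t=2.060 (6.11363) and t=2.080 (6.12526) → t≈2.071

t = 2.071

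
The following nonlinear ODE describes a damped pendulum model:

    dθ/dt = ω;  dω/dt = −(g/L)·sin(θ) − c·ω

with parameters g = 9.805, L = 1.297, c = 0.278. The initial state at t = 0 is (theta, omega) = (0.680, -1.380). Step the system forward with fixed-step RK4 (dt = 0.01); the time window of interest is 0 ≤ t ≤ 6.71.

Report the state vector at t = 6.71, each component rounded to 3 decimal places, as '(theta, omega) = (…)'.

(theta, omega) = (0.321, 0.089)

t=0.000: state=(0.680, -1.380)
step 1 (dt=0.01): k1=(-1.380, -4.370), k2=(-1.402, -4.323), k3=(-1.402, -4.323), k4=(-1.423, -4.275); state += dt/6·(k1+2k2+2k3+k4)
t=0.010: state=(0.666, -1.423)
t=0.020: state=(0.652, -1.465)
t=0.030: state=(0.637, -1.507)
continuing one RK4 step at a time; state shown every 25 steps (Δt=0.25):
t=0.250: state=(0.228, -2.101)
t=0.500: state=(-0.291, -1.889)
t=0.750: state=(-0.651, -0.902)
t=1.000: state=(-0.720, 0.352)
t=1.250: state=(-0.493, 1.397)
t=1.500: state=(-0.074, 1.821)
t=1.750: state=(0.349, 1.431)
t=2.000: state=(0.594, 0.474)
t=2.250: state=(0.576, -0.600)
t=2.500: state=(0.319, -1.372)
t=2.750: state=(-0.057, -1.519)
t=3.000: state=(-0.383, -0.997)
t=3.250: state=(-0.524, -0.099)
t=3.500: state=(-0.434, 0.778)
t=3.750: state=(-0.166, 1.280)
t=4.000: state=(0.156, 1.197)
t=4.250: state=(0.389, 0.602)
t=4.500: state=(0.440, -0.202)
t=4.750: state=(0.300, -0.869)
t=5.000: state=(0.040, -1.125)
t=5.250: state=(-0.220, -0.874)
t=5.500: state=(-0.367, -0.264)
t=5.750: state=(-0.346, 0.415)
t=6.000: state=(-0.178, 0.875)
t=6.250: state=(0.057, 0.926)
t=6.500: state=(0.251, 0.569)
t=6.710: state=(0.321, 0.089)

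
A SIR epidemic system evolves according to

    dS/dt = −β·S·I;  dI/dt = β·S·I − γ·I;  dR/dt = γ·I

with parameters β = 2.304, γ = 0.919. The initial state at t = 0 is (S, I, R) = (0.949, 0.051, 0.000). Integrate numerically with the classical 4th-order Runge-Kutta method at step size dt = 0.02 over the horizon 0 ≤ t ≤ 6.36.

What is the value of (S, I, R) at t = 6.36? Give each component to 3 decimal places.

t=0.000: state=(0.949, 0.051, 0.000)
step 1 (dt=0.02): k1=(-0.112, 0.065, 0.047), k2=(-0.113, 0.065, 0.047), k3=(-0.113, 0.065, 0.047), k4=(-0.114, 0.066, 0.048); state += dt/6·(k1+2k2+2k3+k4)
t=0.020: state=(0.947, 0.052, 0.001)
t=0.040: state=(0.944, 0.054, 0.002)
t=0.060: state=(0.942, 0.055, 0.003)
continuing one RK4 step at a time; state shown every 25 steps (Δt=0.5):
t=0.500: state=(0.875, 0.092, 0.032)
t=1.000: state=(0.762, 0.151, 0.088)
t=1.500: state=(0.618, 0.211, 0.171)
t=2.000: state=(0.473, 0.249, 0.278)
t=2.500: state=(0.353, 0.253, 0.395)
t=3.000: state=(0.267, 0.227, 0.506)
t=3.500: state=(0.210, 0.188, 0.601)
t=4.000: state=(0.173, 0.148, 0.679)
t=4.500: state=(0.149, 0.113, 0.738)
t=5.000: state=(0.133, 0.084, 0.783)
t=5.500: state=(0.123, 0.061, 0.816)
t=6.000: state=(0.115, 0.044, 0.840)
t=6.360: state=(0.112, 0.035, 0.853)

(S, I, R) = (0.112, 0.035, 0.853)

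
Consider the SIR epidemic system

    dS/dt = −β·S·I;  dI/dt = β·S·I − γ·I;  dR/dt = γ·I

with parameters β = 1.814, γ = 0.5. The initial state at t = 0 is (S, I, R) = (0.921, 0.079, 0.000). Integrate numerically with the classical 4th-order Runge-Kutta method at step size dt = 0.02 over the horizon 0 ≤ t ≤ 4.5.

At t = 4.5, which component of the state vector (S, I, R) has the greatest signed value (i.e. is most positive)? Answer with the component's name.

largest component: R

t=0.000: state=(0.921, 0.079, 0.000)
step 1 (dt=0.02): k1=(-0.132, 0.092, 0.040), k2=(-0.133, 0.093, 0.040), k3=(-0.133, 0.093, 0.040), k4=(-0.135, 0.094, 0.040); state += dt/6·(k1+2k2+2k3+k4)
t=0.020: state=(0.918, 0.081, 0.001)
t=0.040: state=(0.916, 0.083, 0.002)
t=0.060: state=(0.913, 0.085, 0.002)
continuing one RK4 step at a time; state shown every 10 steps (Δt=0.2):
t=0.200: state=(0.892, 0.099, 0.009)
t=0.400: state=(0.857, 0.123, 0.020)
t=0.600: state=(0.815, 0.151, 0.034)
t=0.800: state=(0.767, 0.182, 0.050)
t=1.000: state=(0.714, 0.216, 0.070)
t=1.200: state=(0.656, 0.251, 0.094)
t=1.400: state=(0.595, 0.285, 0.120)
t=1.600: state=(0.534, 0.316, 0.150)
t=1.800: state=(0.473, 0.343, 0.183)
t=2.000: state=(0.416, 0.365, 0.219)
t=2.200: state=(0.364, 0.380, 0.256)
t=2.400: state=(0.316, 0.389, 0.295)
t=2.600: state=(0.274, 0.392, 0.334)
t=2.800: state=(0.238, 0.389, 0.373)
t=3.000: state=(0.207, 0.382, 0.411)
t=3.200: state=(0.181, 0.370, 0.449)
t=3.400: state=(0.158, 0.356, 0.485)
t=3.600: state=(0.139, 0.340, 0.520)
t=3.800: state=(0.124, 0.323, 0.553)
t=4.000: state=(0.110, 0.305, 0.585)
t=4.200: state=(0.099, 0.286, 0.614)
t=4.400: state=(0.090, 0.268, 0.642)
t=4.500: state=(0.085, 0.259, 0.655)
compare at T: S=0.085, I=0.259, R=0.655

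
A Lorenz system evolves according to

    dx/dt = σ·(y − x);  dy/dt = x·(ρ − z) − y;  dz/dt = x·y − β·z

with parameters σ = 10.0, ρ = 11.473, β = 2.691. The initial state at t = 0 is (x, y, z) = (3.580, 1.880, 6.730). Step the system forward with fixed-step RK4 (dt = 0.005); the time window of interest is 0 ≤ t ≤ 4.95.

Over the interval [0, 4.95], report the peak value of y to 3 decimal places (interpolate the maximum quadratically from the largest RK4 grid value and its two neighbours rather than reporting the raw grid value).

t=0.000: state=(3.580, 1.880, 6.730)
step 1 (dt=0.005): k1=(-17.000, 15.100, -11.380), k2=(-16.198, 14.961, -11.250), k3=(-16.221, 14.970, -11.248), k4=(-15.440, 14.837, -11.119); state += dt/6·(k1+2k2+2k3+k4)
t=0.005: state=(3.499, 1.955, 6.674)
t=0.010: state=(3.425, 2.028, 6.619)
t=0.015: state=(3.359, 2.101, 6.565)
continuing one RK4 step at a time; state shown every 40 steps (Δt=0.2):
t=0.200: state=(3.711, 4.772, 5.649)
t=0.400: state=(6.618, 8.096, 8.827)
t=0.600: state=(7.220, 6.075, 13.851)
t=0.800: state=(4.263, 3.116, 11.756)
t=1.000: state=(3.335, 3.463, 8.580)
t=1.200: state=(4.433, 5.336, 7.619)
t=1.400: state=(6.382, 7.147, 10.027)
t=1.600: state=(6.379, 5.616, 12.619)
t=1.800: state=(4.612, 3.938, 11.171)
t=2.000: state=(4.139, 4.315, 9.135)
t=2.200: state=(5.062, 5.715, 8.910)
t=2.400: state=(6.157, 6.413, 10.752)
t=2.600: state=(5.767, 5.226, 11.787)
t=2.800: state=(4.754, 4.432, 10.636)
t=3.000: state=(4.672, 4.891, 9.497)
t=3.200: state=(5.389, 5.795, 9.753)
t=3.400: state=(5.873, 5.871, 10.957)
t=3.600: state=(5.426, 5.078, 11.196)
t=3.800: state=(4.897, 4.781, 10.357)
t=4.000: state=(5.012, 5.215, 9.825)
t=4.200: state=(5.493, 5.702, 10.236)
t=4.400: state=(5.629, 5.540, 10.905)
t=4.600: state=(5.274, 5.073, 10.815)
t=4.800: state=(5.037, 5.025, 10.268)
t=4.950: state=(5.136, 5.265, 10.077)
largest grid value and its neighbours: y(0.440)=8.32313, y(0.445)=8.32853, y(0.450)=8.32841
parabola through these three points peaks at t≈0.447 with y≈8.32916

max y = 8.329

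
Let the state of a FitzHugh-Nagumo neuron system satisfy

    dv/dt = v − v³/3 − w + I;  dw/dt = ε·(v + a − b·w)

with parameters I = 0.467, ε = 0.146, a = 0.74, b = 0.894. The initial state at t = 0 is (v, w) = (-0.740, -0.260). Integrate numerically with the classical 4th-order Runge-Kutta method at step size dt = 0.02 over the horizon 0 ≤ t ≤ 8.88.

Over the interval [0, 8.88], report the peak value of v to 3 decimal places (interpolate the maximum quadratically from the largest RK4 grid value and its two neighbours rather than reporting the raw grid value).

max v = 1.681

t=0.000: state=(-0.740, -0.260)
step 1 (dt=0.02): k1=(0.122, 0.034), k2=(0.122, 0.034), k3=(0.122, 0.034), k4=(0.123, 0.034); state += dt/6·(k1+2k2+2k3+k4)
t=0.020: state=(-0.738, -0.259)
t=0.040: state=(-0.735, -0.259)
t=0.060: state=(-0.733, -0.258)
continuing one RK4 step at a time; state shown every 25 steps (Δt=0.5):
t=0.500: state=(-0.676, -0.241)
t=1.000: state=(-0.603, -0.219)
t=1.500: state=(-0.518, -0.193)
t=2.000: state=(-0.412, -0.161)
t=2.500: state=(-0.274, -0.123)
t=3.000: state=(-0.080, -0.076)
t=3.500: state=(0.203, -0.015)
t=4.000: state=(0.609, 0.066)
t=4.500: state=(1.098, 0.175)
t=5.000: state=(1.484, 0.309)
t=5.500: state=(1.654, 0.454)
t=6.000: state=(1.679, 0.596)
t=6.500: state=(1.645, 0.728)
t=7.000: state=(1.587, 0.848)
t=7.500: state=(1.520, 0.957)
t=8.000: state=(1.447, 1.054)
t=8.500: state=(1.370, 1.139)
t=8.880: state=(1.308, 1.196)
largest grid value and its neighbours: v(5.860)=1.68096, v(5.880)=1.68106, v(5.900)=1.68105
parabola through these three points peaks at t≈5.888 with v≈1.68107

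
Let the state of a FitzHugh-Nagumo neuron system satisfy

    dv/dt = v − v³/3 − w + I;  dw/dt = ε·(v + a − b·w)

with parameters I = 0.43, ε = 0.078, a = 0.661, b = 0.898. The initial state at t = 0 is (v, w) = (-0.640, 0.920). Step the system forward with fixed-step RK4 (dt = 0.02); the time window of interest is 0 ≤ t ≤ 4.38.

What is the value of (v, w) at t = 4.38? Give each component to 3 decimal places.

t=0.000: state=(-0.640, 0.920)
step 1 (dt=0.02): k1=(-1.043, -0.063), k2=(-1.048, -0.064), k3=(-1.048, -0.064), k4=(-1.053, -0.064); state += dt/6·(k1+2k2+2k3+k4)
t=0.020: state=(-0.661, 0.919)
t=0.040: state=(-0.682, 0.917)
t=0.060: state=(-0.704, 0.916)
continuing one RK4 step at a time; state shown every 10 steps (Δt=0.2):
t=0.200: state=(-0.858, 0.906)
t=0.400: state=(-1.084, 0.888)
t=0.600: state=(-1.298, 0.868)
t=0.800: state=(-1.481, 0.844)
t=1.000: state=(-1.621, 0.819)
t=1.200: state=(-1.718, 0.792)
t=1.400: state=(-1.780, 0.764)
t=1.600: state=(-1.815, 0.736)
t=1.800: state=(-1.833, 0.707)
t=2.000: state=(-1.840, 0.679)
t=2.200: state=(-1.840, 0.652)
t=2.400: state=(-1.835, 0.624)
t=2.600: state=(-1.828, 0.597)
t=2.800: state=(-1.819, 0.571)
t=3.000: state=(-1.809, 0.545)
t=3.200: state=(-1.799, 0.520)
t=3.400: state=(-1.789, 0.495)
t=3.600: state=(-1.778, 0.471)
t=3.800: state=(-1.767, 0.447)
t=4.000: state=(-1.756, 0.424)
t=4.200: state=(-1.745, 0.401)
t=4.380: state=(-1.735, 0.381)

(v, w) = (-1.735, 0.381)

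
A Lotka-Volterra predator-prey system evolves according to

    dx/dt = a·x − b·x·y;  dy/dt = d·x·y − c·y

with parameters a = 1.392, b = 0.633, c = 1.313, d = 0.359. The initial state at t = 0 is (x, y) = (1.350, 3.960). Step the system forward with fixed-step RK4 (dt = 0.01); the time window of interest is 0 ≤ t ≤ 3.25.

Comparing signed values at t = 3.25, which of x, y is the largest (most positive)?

largest component: x

t=0.000: state=(1.350, 3.960)
step 1 (dt=0.01): k1=(-1.505, -3.280), k2=(-1.482, -3.277), k3=(-1.483, -3.277), k4=(-1.461, -3.274); state += dt/6·(k1+2k2+2k3+k4)
t=0.010: state=(1.335, 3.927)
t=0.020: state=(1.321, 3.895)
t=0.030: state=(1.307, 3.862)
continuing one RK4 step at a time; state shown every 20 steps (Δt=0.2):
t=0.200: state=(1.125, 3.326)
t=0.400: state=(1.012, 2.760)
t=0.600: state=(0.973, 2.279)
t=0.800: state=(0.988, 1.880)
t=1.000: state=(1.051, 1.555)
t=1.200: state=(1.160, 1.294)
t=1.400: state=(1.319, 1.088)
t=1.600: state=(1.534, 0.926)
t=1.800: state=(1.818, 0.803)
t=2.000: state=(2.182, 0.713)
t=2.200: state=(2.645, 0.651)
t=2.400: state=(3.225, 0.618)
t=2.600: state=(3.942, 0.614)
t=2.800: state=(4.810, 0.646)
t=3.000: state=(5.829, 0.727)
t=3.200: state=(6.960, 0.885)
t=3.250: state=(7.250, 0.941)
compare at T: x=7.250, y=0.941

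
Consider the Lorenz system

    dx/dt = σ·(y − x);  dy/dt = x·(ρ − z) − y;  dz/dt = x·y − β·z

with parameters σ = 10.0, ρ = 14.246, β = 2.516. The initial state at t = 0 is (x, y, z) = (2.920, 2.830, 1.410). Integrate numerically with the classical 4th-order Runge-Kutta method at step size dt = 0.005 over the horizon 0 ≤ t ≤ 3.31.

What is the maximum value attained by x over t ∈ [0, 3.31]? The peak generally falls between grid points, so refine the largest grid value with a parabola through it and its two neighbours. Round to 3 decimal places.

t=0.000: state=(2.920, 2.830, 1.410)
step 1 (dt=0.005): k1=(-0.900, 34.651, 4.716), k2=(-0.011, 34.501, 4.933), k3=(-0.037, 34.528, 4.937), k4=(0.828, 34.404, 5.157); state += dt/6·(k1+2k2+2k3+k4)
t=0.005: state=(2.920, 3.003, 1.435)
t=0.010: state=(2.928, 3.174, 1.462)
t=0.015: state=(2.944, 3.345, 1.491)
continuing one RK4 step at a time; state shown every 40 steps (Δt=0.2):
t=0.200: state=(7.357, 11.200, 6.575)
t=0.400: state=(9.952, 6.269, 21.657)
t=0.600: state=(1.983, -0.201, 14.839)
t=0.800: state=(0.237, 0.064, 8.957)
t=1.000: state=(0.213, 0.296, 5.421)
t=1.200: state=(0.582, 0.913, 3.314)
t=1.400: state=(1.939, 3.149, 2.392)
t=1.600: state=(6.508, 10.007, 5.910)
t=1.800: state=(10.370, 8.048, 20.668)
t=2.000: state=(2.812, 0.236, 15.639)
t=2.200: state=(0.669, 0.491, 9.505)
t=2.400: state=(0.918, 1.292, 5.847)
t=2.600: state=(2.438, 3.750, 4.180)
t=2.800: state=(6.953, 10.086, 7.860)
t=3.000: state=(9.475, 7.096, 19.840)
t=3.200: state=(3.104, 1.011, 15.022)
t=3.310: state=(1.708, 1.108, 11.604)
largest grid value and its neighbours: x(0.330)=11.17663, x(0.335)=11.18929, x(0.340)=11.18623
parabola through these three points peaks at t≈0.337 with x≈11.19003

max x = 11.190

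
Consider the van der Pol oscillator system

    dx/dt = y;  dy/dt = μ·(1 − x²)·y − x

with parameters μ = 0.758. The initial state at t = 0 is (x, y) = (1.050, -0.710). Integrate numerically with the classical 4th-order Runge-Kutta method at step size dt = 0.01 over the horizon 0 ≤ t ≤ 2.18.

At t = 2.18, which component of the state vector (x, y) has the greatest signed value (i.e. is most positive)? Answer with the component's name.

largest component: y

t=0.000: state=(1.050, -0.710)
step 1 (dt=0.01): k1=(-0.710, -0.995), k2=(-0.715, -0.995), k3=(-0.715, -0.995), k4=(-0.720, -0.995); state += dt/6·(k1+2k2+2k3+k4)
t=0.010: state=(1.043, -0.720)
t=0.020: state=(1.036, -0.730)
t=0.030: state=(1.028, -0.740)
continuing one RK4 step at a time; state shown every 10 steps (Δt=0.1):
t=0.100: state=(0.974, -0.810)
t=0.200: state=(0.888, -0.912)
t=0.300: state=(0.792, -1.017)
t=0.400: state=(0.684, -1.128)
t=0.500: state=(0.566, -1.245)
t=0.600: state=(0.435, -1.370)
t=0.700: state=(0.292, -1.500)
t=0.800: state=(0.135, -1.635)
t=0.900: state=(-0.035, -1.768)
t=1.000: state=(-0.218, -1.892)
t=1.100: state=(-0.413, -1.993)
t=1.200: state=(-0.616, -2.054)
t=1.300: state=(-0.822, -2.057)
t=1.400: state=(-1.025, -1.987)
t=1.500: state=(-1.216, -1.837)
t=1.600: state=(-1.390, -1.614)
t=1.700: state=(-1.538, -1.340)
t=1.800: state=(-1.657, -1.040)
t=1.900: state=(-1.746, -0.741)
t=2.000: state=(-1.806, -0.466)
t=2.100: state=(-1.840, -0.223)
t=2.180: state=(-1.851, -0.055)
compare at T: x=-1.851, y=-0.055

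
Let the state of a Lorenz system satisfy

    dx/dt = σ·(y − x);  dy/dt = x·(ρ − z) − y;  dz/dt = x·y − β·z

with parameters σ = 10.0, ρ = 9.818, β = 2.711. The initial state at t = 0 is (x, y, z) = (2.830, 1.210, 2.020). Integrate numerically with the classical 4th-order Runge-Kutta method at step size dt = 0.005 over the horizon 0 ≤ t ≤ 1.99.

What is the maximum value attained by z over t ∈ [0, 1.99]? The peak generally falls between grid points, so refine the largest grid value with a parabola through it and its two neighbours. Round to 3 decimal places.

t=0.000: state=(2.830, 1.210, 2.020)
step 1 (dt=0.005): k1=(-16.200, 20.858, -2.052), k2=(-15.274, 20.505, -1.942), k3=(-15.306, 20.523, -1.942), k4=(-14.409, 20.186, -1.836); state += dt/6·(k1+2k2+2k3+k4)
t=0.005: state=(2.754, 1.313, 2.010)
t=0.010: state=(2.686, 1.412, 2.002)
t=0.015: state=(2.626, 1.508, 1.994)
continuing one RK4 step at a time; state shown every 20 steps (Δt=0.1):
t=0.100: state=(2.463, 2.941, 2.001)
t=0.200: state=(3.406, 4.739, 2.511)
t=0.300: state=(5.036, 6.906, 4.102)
t=0.400: state=(6.914, 8.608, 7.328)
t=0.500: state=(7.937, 8.068, 11.273)
t=0.600: state=(7.073, 5.374, 13.122)
t=0.700: state=(5.093, 3.109, 12.202)
t=0.800: state=(3.454, 2.224, 10.247)
t=0.900: state=(2.625, 2.156, 8.370)
t=1.000: state=(2.432, 2.479, 6.882)
t=1.100: state=(2.669, 3.084, 5.862)
t=1.200: state=(3.246, 3.980, 5.383)
t=1.300: state=(4.124, 5.135, 5.585)
t=1.400: state=(5.207, 6.313, 6.633)
t=1.500: state=(6.189, 6.957, 8.448)
t=1.600: state=(6.575, 6.524, 10.303)
t=1.700: state=(6.102, 5.276, 11.167)
t=1.800: state=(5.125, 4.105, 10.796)
t=1.900: state=(4.226, 3.497, 9.752)
t=1.990: state=(3.741, 3.395, 8.717)
largest grid value and its neighbours: z(0.605)=13.13050, z(0.610)=13.13166, z(0.615)=13.12573
parabola through these three points peaks at t≈0.608 with z≈13.13206

max z = 13.132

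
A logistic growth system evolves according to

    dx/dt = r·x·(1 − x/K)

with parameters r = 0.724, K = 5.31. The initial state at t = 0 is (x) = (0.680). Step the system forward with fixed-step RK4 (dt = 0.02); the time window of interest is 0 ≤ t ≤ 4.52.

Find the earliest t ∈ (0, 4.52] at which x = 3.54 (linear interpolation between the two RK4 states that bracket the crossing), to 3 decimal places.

t=0.000: state=(0.680)
step 1 (dt=0.02): k1=(0.429), k2=(0.432), k3=(0.432), k4=(0.434); state += dt/6·(k1+2k2+2k3+k4)
t=0.020: state=(0.689)
t=0.040: state=(0.697)
t=0.060: state=(0.706)
continuing one RK4 step at a time; state shown every 10 steps (Δt=0.2):
t=0.200: state=(0.771)
t=0.400: state=(0.871)
t=0.600: state=(0.982)
t=0.800: state=(1.103)
t=1.000: state=(1.235)
t=1.200: state=(1.377)
t=1.400: state=(1.530)
t=1.600: state=(1.692)
t=1.800: state=(1.863)
t=2.000: state=(2.042)
t=2.200: state=(2.227)
t=2.400: state=(2.416)
t=2.600: state=(2.607)
t=2.800: state=(2.800)
t=3.000: state=(2.990)
t=3.200: state=(3.177)
t=3.400: state=(3.359)
t=3.600: state=(3.534)
next step: t=3.620: state=(3.551) — x has crossed 3.54
linear interpolation between t=3.600 (3.53413) and t=3.620 (3.55121) → t≈3.607

t = 3.607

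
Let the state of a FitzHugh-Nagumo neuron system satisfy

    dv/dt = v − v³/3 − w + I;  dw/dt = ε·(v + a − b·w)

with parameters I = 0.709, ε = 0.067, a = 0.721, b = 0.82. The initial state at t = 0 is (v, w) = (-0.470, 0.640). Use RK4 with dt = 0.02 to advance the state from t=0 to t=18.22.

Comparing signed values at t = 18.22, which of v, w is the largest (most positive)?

t=0.000: state=(-0.470, 0.640)
step 1 (dt=0.02): k1=(-0.366, -0.018), k2=(-0.369, -0.019), k3=(-0.369, -0.019), k4=(-0.372, -0.019); state += dt/6·(k1+2k2+2k3+k4)
t=0.020: state=(-0.477, 0.640)
t=0.040: state=(-0.485, 0.639)
t=0.060: state=(-0.492, 0.639)
continuing one RK4 step at a time; state shown every 50 steps (Δt=1):
t=1.000: state=(-0.957, 0.607)
t=2.000: state=(-1.421, 0.543)
t=3.000: state=(-1.567, 0.462)
t=4.000: state=(-1.560, 0.382)
t=5.000: state=(-1.518, 0.308)
t=6.000: state=(-1.467, 0.241)
t=7.000: state=(-1.413, 0.182)
t=8.000: state=(-1.357, 0.129)
t=9.000: state=(-1.299, 0.082)
t=10.000: state=(-1.239, 0.042)
t=11.000: state=(-1.175, 0.008)
t=12.000: state=(-1.105, -0.020)
t=13.000: state=(-1.027, -0.041)
t=14.000: state=(-0.934, -0.056)
t=15.000: state=(-0.816, -0.063)
t=16.000: state=(-0.646, -0.061)
t=17.000: state=(-0.348, -0.044)
t=18.000: state=(0.326, 0.002)
t=18.220: state=(0.571, 0.019)
compare at T: v=0.571, w=0.019

largest component: v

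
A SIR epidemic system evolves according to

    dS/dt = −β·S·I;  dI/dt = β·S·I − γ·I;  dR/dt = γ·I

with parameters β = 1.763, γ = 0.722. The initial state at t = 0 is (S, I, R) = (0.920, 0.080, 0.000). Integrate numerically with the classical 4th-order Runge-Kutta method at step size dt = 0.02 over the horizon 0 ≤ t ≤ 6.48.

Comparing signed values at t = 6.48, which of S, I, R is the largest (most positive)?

t=0.000: state=(0.920, 0.080, 0.000)
step 1 (dt=0.02): k1=(-0.130, 0.072, 0.058), k2=(-0.131, 0.072, 0.058), k3=(-0.131, 0.072, 0.058), k4=(-0.132, 0.073, 0.059); state += dt/6·(k1+2k2+2k3+k4)
t=0.020: state=(0.917, 0.081, 0.001)
t=0.040: state=(0.915, 0.083, 0.002)
t=0.060: state=(0.912, 0.084, 0.004)
continuing one RK4 step at a time; state shown every 25 steps (Δt=0.5):
t=0.500: state=(0.842, 0.121, 0.036)
t=1.000: state=(0.741, 0.170, 0.089)
t=1.500: state=(0.624, 0.217, 0.159)
t=2.000: state=(0.508, 0.249, 0.243)
t=2.500: state=(0.405, 0.259, 0.336)
t=3.000: state=(0.324, 0.248, 0.428)
t=3.500: state=(0.263, 0.224, 0.514)
t=4.000: state=(0.218, 0.193, 0.589)
t=4.500: state=(0.187, 0.160, 0.653)
t=5.000: state=(0.165, 0.131, 0.705)
t=5.500: state=(0.148, 0.104, 0.747)
t=6.000: state=(0.137, 0.082, 0.781)
t=6.480: state=(0.128, 0.065, 0.806)
compare at T: S=0.128, I=0.065, R=0.806

largest component: R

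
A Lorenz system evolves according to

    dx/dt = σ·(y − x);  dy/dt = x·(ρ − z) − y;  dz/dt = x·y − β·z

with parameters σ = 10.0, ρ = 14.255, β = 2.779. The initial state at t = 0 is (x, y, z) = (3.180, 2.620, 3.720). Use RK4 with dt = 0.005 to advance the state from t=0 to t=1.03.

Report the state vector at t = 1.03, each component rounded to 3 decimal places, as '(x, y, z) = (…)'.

t=0.000: state=(3.180, 2.620, 3.720)
step 1 (dt=0.005): k1=(-5.600, 30.881, -2.006), k2=(-4.688, 30.672, -1.785), k3=(-4.716, 30.695, -1.782), k4=(-3.829, 30.508, -1.559); state += dt/6·(k1+2k2+2k3+k4)
t=0.005: state=(3.156, 2.773, 3.711)
t=0.010: state=(3.142, 2.925, 3.704)
t=0.015: state=(3.135, 3.076, 3.700)
continuing one RK4 step at a time; state shown every 10 steps (Δt=0.05):
t=0.050: state=(3.281, 4.124, 3.740)
t=0.100: state=(3.949, 5.733, 4.084)
t=0.150: state=(5.036, 7.581, 4.952)
t=0.200: state=(6.464, 9.588, 6.628)
t=0.250: state=(8.088, 11.353, 9.365)
t=0.300: state=(9.581, 12.109, 13.073)
t=0.350: state=(10.426, 11.112, 16.913)
t=0.400: state=(10.173, 8.482, 19.509)
t=0.450: state=(8.844, 5.407, 20.069)
t=0.500: state=(6.957, 3.061, 19.002)
t=0.550: state=(5.117, 1.766, 17.194)
t=0.600: state=(3.670, 1.253, 15.261)
t=0.650: state=(2.692, 1.172, 13.455)
t=0.700: state=(2.117, 1.300, 11.845)
t=0.750: state=(1.843, 1.534, 10.437)
t=0.800: state=(1.786, 1.849, 9.225)
t=0.850: state=(1.894, 2.255, 8.203)
t=0.900: state=(2.144, 2.781, 7.375)
t=0.950: state=(2.535, 3.466, 6.759)
t=1.000: state=(3.082, 4.348, 6.394)
t=1.030: state=(3.495, 4.987, 6.324)

(x, y, z) = (3.495, 4.987, 6.324)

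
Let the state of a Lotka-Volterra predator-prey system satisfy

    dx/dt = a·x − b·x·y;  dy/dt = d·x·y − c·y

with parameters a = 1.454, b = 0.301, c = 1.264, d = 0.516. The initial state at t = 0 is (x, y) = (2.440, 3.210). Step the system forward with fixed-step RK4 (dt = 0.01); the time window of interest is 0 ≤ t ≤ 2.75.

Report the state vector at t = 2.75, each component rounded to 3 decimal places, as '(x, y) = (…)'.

(x, y) = (1.768, 6.149)

t=0.000: state=(2.440, 3.210)
step 1 (dt=0.01): k1=(1.190, -0.016), k2=(1.193, -0.006), k3=(1.193, -0.006), k4=(1.196, 0.004); state += dt/6·(k1+2k2+2k3+k4)
t=0.010: state=(2.452, 3.210)
t=0.020: state=(2.464, 3.210)
t=0.030: state=(2.476, 3.210)
continuing one RK4 step at a time; state shown every 10 steps (Δt=0.1):
t=0.100: state=(2.562, 3.218)
t=0.200: state=(2.688, 3.248)
t=0.300: state=(2.817, 3.299)
t=0.400: state=(2.947, 3.373)
t=0.500: state=(3.075, 3.472)
t=0.600: state=(3.197, 3.598)
t=0.700: state=(3.311, 3.750)
t=0.800: state=(3.411, 3.931)
t=0.900: state=(3.494, 4.140)
t=1.000: state=(3.555, 4.377)
t=1.100: state=(3.590, 4.639)
t=1.200: state=(3.595, 4.921)
t=1.300: state=(3.570, 5.218)
t=1.400: state=(3.512, 5.521)
t=1.500: state=(3.425, 5.820)
t=1.600: state=(3.310, 6.103)
t=1.700: state=(3.173, 6.358)
t=1.800: state=(3.020, 6.574)
t=1.900: state=(2.858, 6.742)
t=2.000: state=(2.693, 6.857)
t=2.100: state=(2.531, 6.914)
t=2.200: state=(2.377, 6.916)
t=2.300: state=(2.234, 6.864)
t=2.400: state=(2.104, 6.765)
t=2.500: state=(1.989, 6.626)
t=2.600: state=(1.889, 6.453)
t=2.700: state=(1.805, 6.255)
t=2.750: state=(1.768, 6.149)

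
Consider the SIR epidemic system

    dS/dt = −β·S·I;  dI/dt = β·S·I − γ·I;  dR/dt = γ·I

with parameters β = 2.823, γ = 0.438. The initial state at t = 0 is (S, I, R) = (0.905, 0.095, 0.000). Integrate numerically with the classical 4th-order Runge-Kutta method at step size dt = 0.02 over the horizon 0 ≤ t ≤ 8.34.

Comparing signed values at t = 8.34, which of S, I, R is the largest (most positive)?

t=0.000: state=(0.905, 0.095, 0.000)
step 1 (dt=0.02): k1=(-0.243, 0.201, 0.042), k2=(-0.247, 0.205, 0.042), k3=(-0.247, 0.205, 0.043), k4=(-0.252, 0.208, 0.043); state += dt/6·(k1+2k2+2k3+k4)
t=0.020: state=(0.900, 0.099, 0.001)
t=0.040: state=(0.895, 0.103, 0.002)
t=0.060: state=(0.890, 0.108, 0.003)
continuing one RK4 step at a time; state shown every 25 steps (Δt=0.5):
t=0.500: state=(0.721, 0.244, 0.035)
t=1.000: state=(0.442, 0.447, 0.111)
t=1.500: state=(0.213, 0.563, 0.224)
t=2.000: state=(0.096, 0.556, 0.348)
t=2.500: state=(0.046, 0.491, 0.464)
t=3.000: state=(0.024, 0.413, 0.563)
t=3.500: state=(0.014, 0.341, 0.645)
t=4.000: state=(0.009, 0.278, 0.713)
t=4.500: state=(0.006, 0.226, 0.768)
t=5.000: state=(0.005, 0.183, 0.812)
t=5.500: state=(0.004, 0.148, 0.848)
t=6.000: state=(0.003, 0.119, 0.877)
t=6.500: state=(0.003, 0.096, 0.901)
t=7.000: state=(0.002, 0.078, 0.920)
t=7.500: state=(0.002, 0.063, 0.935)
t=8.000: state=(0.002, 0.050, 0.948)
t=8.340: state=(0.002, 0.044, 0.955)
compare at T: S=0.002, I=0.044, R=0.955

largest component: R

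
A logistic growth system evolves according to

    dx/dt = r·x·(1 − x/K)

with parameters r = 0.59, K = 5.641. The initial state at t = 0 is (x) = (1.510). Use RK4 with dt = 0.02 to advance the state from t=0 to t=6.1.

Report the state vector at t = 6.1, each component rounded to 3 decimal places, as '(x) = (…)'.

t=0.000: state=(1.510)
step 1 (dt=0.02): k1=(0.652), k2=(0.654), k3=(0.654), k4=(0.656); state += dt/6·(k1+2k2+2k3+k4)
t=0.020: state=(1.523)
t=0.040: state=(1.536)
t=0.060: state=(1.549)
continuing one RK4 step at a time; state shown every 10 steps (Δt=0.2):
t=0.200: state=(1.644)
t=0.400: state=(1.785)
t=0.600: state=(1.932)
t=0.800: state=(2.084)
t=1.000: state=(2.242)
t=1.200: state=(2.403)
t=1.400: state=(2.567)
t=1.600: state=(2.733)
t=1.800: state=(2.899)
t=2.000: state=(3.065)
t=2.200: state=(3.229)
t=2.400: state=(3.390)
t=2.600: state=(3.548)
t=2.800: state=(3.701)
t=3.000: state=(3.848)
t=3.200: state=(3.989)
t=3.400: state=(4.123)
t=3.600: state=(4.251)
t=3.800: state=(4.371)
t=4.000: state=(4.483)
t=4.200: state=(4.588)
t=4.400: state=(4.685)
t=4.600: state=(4.775)
t=4.800: state=(4.858)
t=5.000: state=(4.934)
t=5.200: state=(5.004)
t=5.400: state=(5.068)
t=5.600: state=(5.126)
t=5.800: state=(5.178)
t=6.000: state=(5.226)
t=6.100: state=(5.248)

(x) = (5.248)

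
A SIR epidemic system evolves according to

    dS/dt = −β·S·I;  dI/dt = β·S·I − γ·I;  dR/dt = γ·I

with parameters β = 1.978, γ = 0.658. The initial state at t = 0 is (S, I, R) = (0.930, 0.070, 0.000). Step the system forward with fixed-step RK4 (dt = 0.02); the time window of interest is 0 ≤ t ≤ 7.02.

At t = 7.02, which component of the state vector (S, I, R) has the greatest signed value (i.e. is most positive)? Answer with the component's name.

largest component: R

t=0.000: state=(0.930, 0.070, 0.000)
step 1 (dt=0.02): k1=(-0.129, 0.083, 0.046), k2=(-0.130, 0.084, 0.047), k3=(-0.130, 0.084, 0.047), k4=(-0.131, 0.084, 0.047); state += dt/6·(k1+2k2+2k3+k4)
t=0.020: state=(0.927, 0.072, 0.001)
t=0.040: state=(0.925, 0.073, 0.002)
t=0.060: state=(0.922, 0.075, 0.003)
continuing one RK4 step at a time; state shown every 25 steps (Δt=0.5):
t=0.500: state=(0.847, 0.122, 0.031)
t=1.000: state=(0.727, 0.191, 0.082)
t=1.500: state=(0.580, 0.263, 0.157)
t=2.000: state=(0.435, 0.312, 0.253)
t=2.500: state=(0.317, 0.325, 0.358)
t=3.000: state=(0.231, 0.306, 0.463)
t=3.500: state=(0.174, 0.268, 0.558)
t=4.000: state=(0.136, 0.225, 0.639)
t=4.500: state=(0.111, 0.183, 0.706)
t=5.000: state=(0.095, 0.146, 0.760)
t=5.500: state=(0.083, 0.114, 0.802)
t=6.000: state=(0.075, 0.089, 0.836)
t=6.500: state=(0.070, 0.069, 0.861)
t=7.000: state=(0.066, 0.053, 0.881)
t=7.020: state=(0.066, 0.052, 0.882)
compare at T: S=0.066, I=0.052, R=0.882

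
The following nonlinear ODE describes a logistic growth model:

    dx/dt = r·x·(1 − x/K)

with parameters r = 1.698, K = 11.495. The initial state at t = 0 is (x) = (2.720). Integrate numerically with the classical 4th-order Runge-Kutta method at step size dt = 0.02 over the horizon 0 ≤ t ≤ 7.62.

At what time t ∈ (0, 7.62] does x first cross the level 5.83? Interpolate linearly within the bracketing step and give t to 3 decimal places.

t=0.000: state=(2.720)
step 1 (dt=0.02): k1=(3.526), k2=(3.557), k3=(3.557), k4=(3.589); state += dt/6·(k1+2k2+2k3+k4)
t=0.020: state=(2.791)
t=0.040: state=(2.864)
t=0.060: state=(2.937)
continuing one RK4 step at a time; state shown every 25 steps (Δt=0.5):
t=0.500: state=(4.829)
t=0.700: state=(5.797)
next step: t=0.720: state=(5.895) — x has crossed 5.83
linear interpolation between t=0.700 (5.79729) and t=0.720 (5.89485) → t≈0.707

t = 0.707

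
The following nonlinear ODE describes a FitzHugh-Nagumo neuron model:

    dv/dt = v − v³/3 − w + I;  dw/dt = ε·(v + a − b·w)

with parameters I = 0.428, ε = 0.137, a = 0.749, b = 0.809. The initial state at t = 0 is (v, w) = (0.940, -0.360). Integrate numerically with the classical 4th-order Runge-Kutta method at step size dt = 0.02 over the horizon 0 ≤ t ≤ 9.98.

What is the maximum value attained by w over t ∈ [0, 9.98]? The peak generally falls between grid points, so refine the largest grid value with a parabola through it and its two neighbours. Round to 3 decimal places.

t=0.000: state=(0.940, -0.360)
step 1 (dt=0.02): k1=(1.451, 0.271), k2=(1.450, 0.273), k3=(1.450, 0.273), k4=(1.448, 0.275); state += dt/6·(k1+2k2+2k3+k4)
t=0.020: state=(0.969, -0.355)
t=0.040: state=(0.998, -0.349)
t=0.060: state=(1.027, -0.343)
continuing one RK4 step at a time; state shown every 25 steps (Δt=0.5):
t=0.500: state=(1.567, -0.205)
t=1.000: state=(1.836, -0.029)
t=1.500: state=(1.872, 0.147)
t=2.000: state=(1.833, 0.312)
t=2.500: state=(1.775, 0.466)
t=3.000: state=(1.709, 0.607)
t=3.500: state=(1.641, 0.735)
t=4.000: state=(1.570, 0.853)
t=4.500: state=(1.496, 0.959)
t=5.000: state=(1.419, 1.054)
t=5.500: state=(1.336, 1.139)
t=6.000: state=(1.248, 1.214)
t=6.500: state=(1.150, 1.278)
t=7.000: state=(1.039, 1.332)
t=7.500: state=(0.908, 1.375)
t=8.000: state=(0.745, 1.406)
t=8.500: state=(0.527, 1.423)
t=9.000: state=(0.207, 1.421)
t=9.500: state=(-0.295, 1.393)
t=9.980: state=(-0.995, 1.328)
largest grid value and its neighbours: w(8.700)=1.42487, w(8.720)=1.42488, w(8.740)=1.42486
parabola through these three points peaks at t≈8.718 with w≈1.42488

max w = 1.425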